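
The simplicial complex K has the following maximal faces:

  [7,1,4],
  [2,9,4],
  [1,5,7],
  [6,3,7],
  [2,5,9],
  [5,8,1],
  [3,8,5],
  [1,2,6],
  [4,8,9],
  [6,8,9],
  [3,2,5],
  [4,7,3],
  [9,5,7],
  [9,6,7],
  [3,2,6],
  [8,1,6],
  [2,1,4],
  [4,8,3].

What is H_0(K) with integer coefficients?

Order the vertices as 1 < 2 < 3 < 4 < 5 < 6 < 7 < 8 < 9. Listing each simplex with vertices in this order, K has dimension 2 with simplices:

  0-simplices (9): [1], [2], [3], [4], [5], [6], [7], [8], [9]
  1-simplices (27): (27 of them)
  2-simplices (18): [1,2,4], [1,2,6], [1,4,7], [1,5,7], [1,5,8], [1,6,8], [2,3,5], [2,3,6], [2,4,9], [2,5,9], [3,4,7], [3,4,8], [3,5,8], [3,6,7], [4,8,9], [5,7,9], [6,7,9], [6,8,9]

so the chain groups are C_0 ≅ Z^9, C_1 ≅ Z^27, C_2 ≅ Z^18.

Boundary ∂_1: C_1 → C_0 is given by ∂[p,q] = [q] − [p]. For instance
  ∂[7,9] = [9] − [7].
The resulting 9×27 matrix has rank 8, and its Smith normal form has invariant factors (1,1,1,1,1,1,1,1).

Boundary ∂_2: C_2 → C_1 sends each 2-simplex [p,q,r] to [q,r] − [p,r] + [p,q]. For instance
  ∂[1,2,4] = [2,4] − [1,4] + [1,2],
  ∂[1,5,8] = [5,8] − [1,8] + [1,5].
As a 27×18 matrix over Z this has rank 17, with invariant factors (1,1,1,1,1,1,1,1,1,1,1,1,1,1,1,1,1).

From H_k ≅ ker(∂_k) / im(∂_{k+1}) we obtain:

  H_0: rank C_0 − rank ∂_1 = 9 − 8 = 1, and the invariant factors of ∂_1 are all 1, so H_0 ≅ Z.

(K is a triangulation of the torus T^2.)

H_0 ≅ Z.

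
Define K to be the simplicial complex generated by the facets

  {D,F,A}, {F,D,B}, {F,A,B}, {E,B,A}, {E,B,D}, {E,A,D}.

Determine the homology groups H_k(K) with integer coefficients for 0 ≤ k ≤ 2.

K has 5 vertices, 9 edges, 6 triangles.
rank ∂_0 = 0, rank ∂_1 = 4 ⇒ b_0 = 5 − 0 − 4 = 1; all invariant factors of ∂_1 are 1 so no torsion. So H_0 = Z.
rank ∂_1 = 4, rank ∂_2 = 5 ⇒ b_1 = 9 − 4 − 5 = 0; all invariant factors of ∂_2 are 1 so no torsion. So H_1 = 0.
rank ∂_2 = 5, rank ∂_3 = 0 ⇒ b_2 = 6 − 5 − 0 = 1. So H_2 = Z.

H_0 = Z,  H_1 = 0,  H_2 = Z.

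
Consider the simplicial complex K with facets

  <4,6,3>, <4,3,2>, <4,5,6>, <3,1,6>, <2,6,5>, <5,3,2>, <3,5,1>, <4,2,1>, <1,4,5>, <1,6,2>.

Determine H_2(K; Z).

H_2 ≅ 0.

Take the total order 1 < 2 < 3 < 4 < 5 < 6 on the vertex set. Then K (dimension 2) consists of the simplices:

  0-simplices (6): [1], [2], [3], [4], [5], [6]
  1-simplices (15): [1,2], [1,3], [1,4], [1,5], [1,6], [2,3], [2,4], [2,5], [2,6], [3,4], [3,5], [3,6], [4,5], [4,6], [5,6]
  2-simplices (10): [1,2,4], [1,2,6], [1,3,5], [1,3,6], [1,4,5], [2,3,4], [2,3,5], [2,5,6], [3,4,6], [4,5,6]

so the chain groups are C_0 ≅ Z^6, C_1 ≅ Z^15, C_2 ≅ Z^10.

Boundary ∂_1: C_1 → C_0 sends each edge [p,q] (with p < q) to q − p.
The 6×15 boundary matrix has rank 5 and Smith normal form diag(1,1,1,1,1).

∂_2: C_2 → C_1 maps a triangle to the signed sum of its edges. For instance
  ∂[2,3,4] = [3,4] − [2,4] + [2,3],
  ∂[2,5,6] = [5,6] − [2,6] + [2,5].
The resulting 15×10 matrix has rank 10, and its Smith normal form has invariant factors (1,1,1,1,1,1,1,1,1,2).

Now H_k = ker ∂_k / im ∂_{k+1}, so:

  H_2: rank ker ∂_2 − rank ∂_3 = (10 − 10) − 0 = 0, and there is no ∂_3, so H_2 ≅ 0.

(K is a triangulation of the real projective plane RP^2.)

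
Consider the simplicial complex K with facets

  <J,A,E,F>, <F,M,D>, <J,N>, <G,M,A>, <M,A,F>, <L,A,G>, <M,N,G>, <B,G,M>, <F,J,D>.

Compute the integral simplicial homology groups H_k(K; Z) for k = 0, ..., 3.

Fix the vertex order A < B < D < E < F < G < J < L < M < N and write every simplex with vertices in increasing order. Then dim K = 3 and the simplices of K are:

  0-simplices (10): A, B, D, E, F, G, J, L, M, N
  1-simplices (20): AE, AF, AG, AJ, AL, AM, BG, BM, DF, DJ, DM, EF, EJ, FJ, FM, GL, GM, GN, JN, MN
  2-simplices (11): AEF, AEJ, AFJ, AFM, AGL, AGM, BGM, DFJ, DFM, EFJ, GMN
  3-simplices (1): AEFJ

so the chain groups are C_0 ≅ Z^10, C_1 ≅ Z^20, C_2 ≅ Z^11, C_3 ≅ Z^1.

∂_1: C_1 → C_0 maps an edge to its endpoints' difference, ∂[p,q] = q − p.
As a 10×20 matrix over Z this has rank 9, with invariant factors (1,1,1,1,1,1,1,1,1).

∂_2: C_2 → C_1 maps a triangle to the signed sum of its edges. For instance
  ∂AEJ = EJ − AJ + AE,
  ∂AEF = EF − AF + AE.
The 20×11 boundary matrix has rank 10 and Smith normal form diag(1,1,1,1,1,1,1,1,1,1).

The boundary map ∂_3: C_3 → C_2 sends each 3-simplex σ to the alternating sum Σ_i (−1)^i (σ with its i-th vertex removed). For instance
  ∂AEFJ = EFJ − AFJ + AEJ − AEF.
The resulting 11×1 matrix has rank 1, and its Smith normal form has invariant factors (1).

Computing H_k = (kernel of ∂_k) / (image of ∂_{k+1}):

  H_0: rank C_0 − rank ∂_1 = 10 − 9 = 1, and the invariant factors of ∂_1 are all 1, so H_0 = Z.
  H_1: rank ker ∂_1 − rank ∂_2 = (20 − 9) − 10 = 1, and the invariant factors of ∂_2 are all 1, so H_1 = Z.
  H_2: rank ker ∂_2 − rank ∂_3 = (11 − 10) − 1 = 0, and the invariant factors of ∂_3 are all 1, so H_2 = 0.
  H_3: rank ker ∂_3 − rank ∂_4 = (1 − 1) − 0 = 0, and there is no ∂_4, so H_3 = 0.

H_0 ≅ Z,  H_1 ≅ Z,  H_2 = 0,  H_3 = 0.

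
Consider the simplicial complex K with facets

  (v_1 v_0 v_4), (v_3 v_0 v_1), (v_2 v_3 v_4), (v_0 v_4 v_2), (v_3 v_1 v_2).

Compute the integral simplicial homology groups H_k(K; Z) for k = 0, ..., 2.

Order the vertices as v_0 < v_1 < v_2 < v_3 < v_4. Listing each simplex with vertices in this order, K has dimension 2 with simplices:

  0-simplices (5): [v_0], [v_1], [v_2], [v_3], [v_4]
  1-simplices (10): [v_0,v_1], [v_0,v_2], [v_0,v_3], [v_0,v_4], [v_1,v_2], [v_1,v_3], [v_1,v_4], [v_2,v_3], [v_2,v_4], [v_3,v_4]
  2-simplices (5): [v_0,v_1,v_3], [v_0,v_1,v_4], [v_0,v_2,v_4], [v_1,v_2,v_3], [v_2,v_3,v_4]

giving chain groups C_0 ≅ Z^5, C_1 ≅ Z^10, C_2 ≅ Z^5.

The boundary map ∂_1: C_1 → C_0 is given by ∂[p,q] = [q] − [p]. For instance
  ∂[v_0,v_1] = [v_1] − [v_0].
As a 5×10 matrix over Z this has rank 4, with invariant factors (1,1,1,1).

The boundary map ∂_2: C_2 → C_1 acts by ∂[p,q,r] = [q,r] − [p,r] + [p,q]. For instance
  ∂[v_0,v_2,v_4] = [v_2,v_4] − [v_0,v_4] + [v_0,v_2],
  ∂[v_0,v_1,v_4] = [v_1,v_4] − [v_0,v_4] + [v_0,v_1].
As a 10×5 matrix over Z this has rank 5, with invariant factors (1,1,1,1,1).

Computing H_k = (kernel of ∂_k) / (image of ∂_{k+1}):

  H_0: rank C_0 − rank ∂_1 = 5 − 4 = 1, and the invariant factors of ∂_1 are all 1, so H_0 ≅ Z.
  H_1: rank ker ∂_1 − rank ∂_2 = (10 − 4) − 5 = 1, and the invariant factors of ∂_2 are all 1, so H_1 ≅ Z.
  H_2: rank ker ∂_2 − rank ∂_3 = (5 − 5) − 0 = 0, and there is no ∂_3, so H_2 ≅ 0.

As a check, the Euler characteristic is 5 − 10 + 5 = 0, which agrees with 1 − 1 + 0 = 0.
(K is a triangulation of the Möbius band.)

H_0 = Z,  H_1 = Z,  H_2 = 0.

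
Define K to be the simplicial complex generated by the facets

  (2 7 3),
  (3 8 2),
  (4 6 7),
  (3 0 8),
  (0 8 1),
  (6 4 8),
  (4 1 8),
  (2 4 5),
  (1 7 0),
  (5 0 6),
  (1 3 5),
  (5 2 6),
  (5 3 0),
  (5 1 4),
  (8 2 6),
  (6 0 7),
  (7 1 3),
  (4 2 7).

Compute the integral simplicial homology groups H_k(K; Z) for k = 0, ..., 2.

H_0 = Z,  H_1 = Z × Z/2,  H_2 = 0.

Order the vertices as 0 < 1 < 2 < 3 < 4 < 5 < 6 < 7 < 8. Listing each simplex with vertices in this order, K has dimension 2 with simplices:

  0-simplices (9): [0], [1], [2], [3], [4], [5], [6], [7], [8]
  1-simplices (27): (27 of them)
  2-simplices (18): [0,1,7], [0,1,8], [0,3,5], [0,3,8], [0,5,6], [0,6,7], [1,3,5], [1,3,7], [1,4,5], [1,4,8], [2,3,7], [2,3,8], [2,4,5], [2,4,7], [2,5,6], [2,6,8], [4,6,7], [4,6,8]

so the chain groups are C_0 ≅ Z^9, C_1 ≅ Z^27, C_2 ≅ Z^18.

∂_1: C_1 → C_0 maps an edge to its endpoints' difference, ∂[p,q] = q − p. For instance
  ∂[1,3] = [3] − [1].
The 9×27 boundary matrix has rank 8 and Smith normal form diag(1,1,1,1,1,1,1,1).

∂_2: C_2 → C_1 sends each 2-simplex [p,q,r] to [q,r] − [p,r] + [p,q]. For instance
  ∂[2,4,7] = [4,7] − [2,7] + [2,4],
  ∂[2,3,8] = [3,8] − [2,8] + [2,3].
As a 27×18 matrix over Z this has rank 18, with invariant factors (1,1,1,1,1,1,1,1,1,1,1,1,1,1,1,1,1,2).

Now H_k = ker ∂_k / im ∂_{k+1}, so:

  H_0: rank C_0 − rank ∂_1 = 9 − 8 = 1, and the invariant factors of ∂_1 are all 1, so H_0 ≅ Z.
  H_1: rank ker ∂_1 − rank ∂_2 = (27 − 8) − 18 = 1, and ∂_2 has invariant factor 2 > 1, so H_1 ≅ Z × Z/2.
  H_2: rank ker ∂_2 − rank ∂_3 = (18 − 18) − 0 = 0, and there is no ∂_3, so H_2 ≅ 0.

As a check, the Euler characteristic is 9 − 27 + 18 = 0, which agrees with 1 − 1 + 0 = 0.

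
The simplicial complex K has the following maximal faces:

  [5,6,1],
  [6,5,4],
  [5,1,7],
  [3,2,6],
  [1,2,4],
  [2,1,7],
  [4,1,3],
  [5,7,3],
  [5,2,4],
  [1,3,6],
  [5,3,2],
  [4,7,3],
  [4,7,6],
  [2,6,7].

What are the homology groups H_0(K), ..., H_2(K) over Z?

H_0 ≅ Z,  H_1 ≅ Z^2,  H_2 ≅ Z.

Take the total order 1 < 2 < 3 < 4 < 5 < 6 < 7 on the vertex set. Then K (dimension 2) consists of the simplices:

  0-simplices (7): [1], [2], [3], [4], [5], [6], [7]
  1-simplices (21): [1,2], [1,3], [1,4], [1,5], [1,6], [1,7], [2,3], [2,4], [2,5], [2,6], [2,7], [3,4], [3,5], [3,6], [3,7], [4,5], [4,6], [4,7], [5,6], [5,7], [6,7]
  2-simplices (14): [1,2,4], [1,2,7], [1,3,4], [1,3,6], [1,5,6], [1,5,7], [2,3,5], [2,3,6], [2,4,5], [2,6,7], [3,4,7], [3,5,7], [4,5,6], [4,6,7]

giving chain groups C_0 ≅ Z^7, C_1 ≅ Z^21, C_2 ≅ Z^14.

The boundary map ∂_1: C_1 → C_0 sends each edge [p,q] (with p < q) to q − p. For instance
  ∂[1,3] = [3] − [1].
As a 7×21 matrix over Z this has rank 6, with invariant factors (1,1,1,1,1,1).

The boundary map ∂_2: C_2 → C_1 sends each 2-simplex [p,q,r] to [q,r] − [p,r] + [p,q]. For instance
  ∂[2,6,7] = [6,7] − [2,7] + [2,6],
  ∂[1,3,6] = [3,6] − [1,6] + [1,3].
The resulting 21×14 matrix has rank 13, and its Smith normal form has invariant factors (1,1,1,1,1,1,1,1,1,1,1,1,1).

Reading off H_k = ker ∂_k / im ∂_{k+1}:

  H_0: rank C_0 − rank ∂_1 = 7 − 6 = 1, and the invariant factors of ∂_1 are all 1, so H_0 = Z.
  H_1: rank ker ∂_1 − rank ∂_2 = (21 − 6) − 13 = 2, and the invariant factors of ∂_2 are all 1, so H_1 = Z^2.
  H_2: rank ker ∂_2 − rank ∂_3 = (14 − 13) − 0 = 1, and there is no ∂_3, so H_2 = Z.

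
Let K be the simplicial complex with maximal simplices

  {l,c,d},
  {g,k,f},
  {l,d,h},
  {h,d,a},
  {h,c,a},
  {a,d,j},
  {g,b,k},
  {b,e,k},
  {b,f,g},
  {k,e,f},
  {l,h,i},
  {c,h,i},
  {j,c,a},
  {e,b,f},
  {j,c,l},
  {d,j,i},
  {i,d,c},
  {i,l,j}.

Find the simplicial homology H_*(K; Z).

H_0 = Z^2,  H_1 = Z/2,  H_2 = Z.

Take the total order a < b < c < d < e < f < g < h < i < j < k < l on the vertex set. Then K (dimension 2) consists of the simplices:

  0-simplices (12): a, b, c, d, e, f, g, h, i, j, k, l
  1-simplices (27): ac, ad, ah, aj, be, bf, bg, bk, cd, ch, ci, cj, cl, dh, di, dj, dl, ef, ek, fg, fk, gk, hi, hl, ij, il, jl
  2-simplices (18): ach, acj, adh, adj, bef, bek, bfg, bgk, cdi, cdl, chi, cjl, dhl, dij, efk, fgk, hil, ijl

giving chain groups C_0 ≅ Z^12, C_1 ≅ Z^27, C_2 ≅ Z^18.

The boundary map ∂_1: C_1 → C_0 sends each edge [p,q] (with p < q) to q − p.
The resulting 12×27 matrix has rank 10, and its Smith normal form has invariant factors (1,1,1,1,1,1,1,1,1,1).

∂_2: C_2 → C_1 maps a triangle to the signed sum of its edges. For instance
  ∂ach = ch − ah + ac,
  ∂dhl = hl − dl + dh.
As a 27×18 matrix over Z this has rank 17, with invariant factors (1,1,1,1,1,1,1,1,1,1,1,1,1,1,1,1,2).

Reading off H_k = ker ∂_k / im ∂_{k+1}:

  H_0: rank C_0 − rank ∂_1 = 12 − 10 = 2, and the invariant factors of ∂_1 are all 1, so H_0 ≅ Z^2.
  H_1: rank ker ∂_1 − rank ∂_2 = (27 − 10) − 17 = 0, and ∂_2 has invariant factor 2 > 1, so H_1 ≅ Z/2.
  H_2: rank ker ∂_2 − rank ∂_3 = (18 − 17) − 0 = 1, and there is no ∂_3, so H_2 ≅ Z.

As a check, the Euler characteristic is 12 − 27 + 18 = 3, which agrees with 2 − 0 + 1 = 3.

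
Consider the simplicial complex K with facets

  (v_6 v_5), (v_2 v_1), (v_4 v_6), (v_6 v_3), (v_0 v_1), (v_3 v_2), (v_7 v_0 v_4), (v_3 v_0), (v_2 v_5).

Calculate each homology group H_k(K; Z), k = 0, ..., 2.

H_0 ≅ Z,  H_1 ≅ Z^3,  H_2 = 0.

Fix the vertex order v_0 < v_1 < v_2 < v_3 < v_4 < v_5 < v_6 < v_7 and write every simplex with vertices in increasing order. Then dim K = 2 and the simplices of K are:

  0-simplices (8): [v_0], [v_1], [v_2], [v_3], [v_4], [v_5], [v_6], [v_7]
  1-simplices (11): [v_0,v_1], [v_0,v_3], [v_0,v_4], [v_0,v_7], [v_1,v_2], [v_2,v_3], [v_2,v_5], [v_3,v_6], [v_4,v_6], [v_4,v_7], [v_5,v_6]
  2-simplices (1): [v_0,v_4,v_7]

Hence C_0 ≅ Z^8, C_1 ≅ Z^11, C_2 ≅ Z^1.

∂_1: C_1 → C_0 is given by ∂[p,q] = [q] − [p]. For instance
  ∂[v_2,v_5] = [v_5] − [v_2].
This gives a 8×11 integer matrix of rank 7; reducing to Smith normal form yields diagonal entries (1,1,1,1,1,1,1).

∂_2: C_2 → C_1 maps a triangle to the signed sum of its edges. For instance
  ∂[v_0,v_4,v_7] = [v_4,v_7] − [v_0,v_7] + [v_0,v_4].
The resulting 11×1 matrix has rank 1, and its Smith normal form has invariant factors (1).

Computing H_k = (kernel of ∂_k) / (image of ∂_{k+1}):

  H_0: rank C_0 − rank ∂_1 = 8 − 7 = 1, and the invariant factors of ∂_1 are all 1, so H_0 ≅ Z.
  H_1: rank ker ∂_1 − rank ∂_2 = (11 − 7) − 1 = 3, and the invariant factors of ∂_2 are all 1, so H_1 ≅ Z^3.
  H_2: rank ker ∂_2 − rank ∂_3 = (1 − 1) − 0 = 0, and there is no ∂_3, so H_2 ≅ 0.

As a check, the Euler characteristic is 8 − 11 + 1 = -2, which agrees with 1 − 3 + 0 = -2.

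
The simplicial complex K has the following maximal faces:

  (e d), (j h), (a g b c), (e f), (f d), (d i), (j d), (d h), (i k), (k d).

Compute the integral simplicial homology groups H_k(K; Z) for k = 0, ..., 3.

H_0 = Z^2,  H_1 = Z^3,  H_2 = 0,  H_3 = 0.

Fix the vertex order a < b < c < d < e < f < g < h < i < j < k and write every simplex with vertices in increasing order. Then dim K = 3 and the simplices of K are:

  0-simplices (11): a, b, c, d, e, f, g, h, i, j, k
  1-simplices (15): ab, ac, ag, bc, bg, cg, de, df, dh, di, dj, dk, ef, hj, ik
  2-simplices (4): abc, abg, acg, bcg
  3-simplices (1): abcg

giving chain groups C_0 ≅ Z^11, C_1 ≅ Z^15, C_2 ≅ Z^4, C_3 ≅ Z^1.

∂_1: C_1 → C_0 maps an edge to its endpoints' difference, ∂[p,q] = q − p. For instance
  ∂ik = k − i.
The 11×15 boundary matrix has rank 9 and Smith normal form diag(1,1,1,1,1,1,1,1,1).

∂_2: C_2 → C_1 maps a triangle to the signed sum of its edges. For instance
  ∂abc = bc − ac + ab,
  ∂bcg = cg − bg + bc.
The 15×4 boundary matrix has rank 3 and Smith normal form diag(1,1,1).

∂_3: C_3 → C_2 sends each 3-simplex σ to the alternating sum Σ_i (−1)^i (σ with its i-th vertex removed). For instance
  ∂abcg = bcg − acg + abg − abc.
As a 4×1 matrix over Z this has rank 1, with invariant factors (1).

From H_k ≅ ker(∂_k) / im(∂_{k+1}) we obtain:

  H_0: rank C_0 − rank ∂_1 = 11 − 9 = 2, and the invariant factors of ∂_1 are all 1, so H_0 = Z^2.
  H_1: rank ker ∂_1 − rank ∂_2 = (15 − 9) − 3 = 3, and the invariant factors of ∂_2 are all 1, so H_1 = Z^3.
  H_2: rank ker ∂_2 − rank ∂_3 = (4 − 3) − 1 = 0, and the invariant factors of ∂_3 are all 1, so H_2 = 0.
  H_3: rank ker ∂_3 − rank ∂_4 = (1 − 1) − 0 = 0, and there is no ∂_4, so H_3 = 0.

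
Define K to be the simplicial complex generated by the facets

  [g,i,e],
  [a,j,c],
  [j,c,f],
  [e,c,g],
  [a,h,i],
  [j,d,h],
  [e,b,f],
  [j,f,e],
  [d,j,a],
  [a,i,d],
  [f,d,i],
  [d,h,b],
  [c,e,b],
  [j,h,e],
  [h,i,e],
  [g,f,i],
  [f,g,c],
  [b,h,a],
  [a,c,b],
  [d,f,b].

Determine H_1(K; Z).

Fix the vertex order a < b < c < d < e < f < g < h < i < j and write every simplex with vertices in increasing order. Then dim K = 2 and the simplices of K are:

  0-simplices (10): a, b, c, d, e, f, g, h, i, j
  1-simplices (30): ab, ac, ad, ah, ai, aj, bc, bd, be, bf, bh, ce, cf, cg, cj, df, dh, di, dj, ef, eg, eh, ei, ej, fg, fi, fj, gi, hi, hj
  2-simplices (20): abc, abh, acj, adi, adj, ahi, bce, bdf, bdh, bef, ceg, cfg, cfj, dfi, dhj, efj, egi, ehi, ehj, fgi

Hence C_0 ≅ Z^10, C_1 ≅ Z^30, C_2 ≅ Z^20.

The boundary map ∂_1: C_1 → C_0 maps an edge to its endpoints' difference, ∂[p,q] = q − p.
The resulting 10×30 matrix has rank 9, and its Smith normal form has invariant factors (1,1,1,1,1,1,1,1,1).

∂_2: C_2 → C_1 sends each 2-simplex [p,q,r] to [q,r] − [p,r] + [p,q]. For instance
  ∂cfg = fg − cg + cf,
  ∂adj = dj − aj + ad.
The 30×20 boundary matrix has rank 20 and Smith normal form diag(1,1,1,1,1,1,1,1,1,1,1,1,1,1,1,1,1,1,1,2).

Computing H_k = (kernel of ∂_k) / (image of ∂_{k+1}):

  H_1: rank ker ∂_1 − rank ∂_2 = (30 − 9) − 20 = 1, and ∂_2 has invariant factor 2 > 1, so H_1 = Z ⊕ Z/2Z.

H_1 = Z ⊕ Z/2Z.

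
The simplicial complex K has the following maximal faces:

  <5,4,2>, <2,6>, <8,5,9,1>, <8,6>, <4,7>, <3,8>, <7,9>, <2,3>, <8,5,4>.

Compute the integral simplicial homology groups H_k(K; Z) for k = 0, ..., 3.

Take the total order 1 < 2 < 3 < 4 < 5 < 6 < 7 < 8 < 9 on the vertex set. Then K (dimension 3) consists of the simplices:

  0-simplices (9): [1], [2], [3], [4], [5], [6], [7], [8], [9]
  1-simplices (16): [1,5], [1,8], [1,9], [2,3], [2,4], [2,5], [2,6], [3,8], [4,5], [4,7], [4,8], [5,8], [5,9], [6,8], [7,9], [8,9]
  2-simplices (6): [1,5,8], [1,5,9], [1,8,9], [2,4,5], [4,5,8], [5,8,9]
  3-simplices (1): [1,5,8,9]

so the chain groups are C_0 ≅ Z^9, C_1 ≅ Z^16, C_2 ≅ Z^6, C_3 ≅ Z^1.

Boundary ∂_1: C_1 → C_0 is given by ∂[p,q] = [q] − [p]. For instance
  ∂[2,5] = [5] − [2].
As a 9×16 matrix over Z this has rank 8, with invariant factors (1,1,1,1,1,1,1,1).

Boundary ∂_2: C_2 → C_1 acts by ∂[p,q,r] = [q,r] − [p,r] + [p,q]. For instance
  ∂[1,5,8] = [5,8] − [1,8] + [1,5],
  ∂[1,5,9] = [5,9] − [1,9] + [1,5].
The 16×6 boundary matrix has rank 5 and Smith normal form diag(1,1,1,1,1).

The boundary map ∂_3: C_3 → C_2 sends each 3-simplex σ to the alternating sum Σ_i (−1)^i (σ with its i-th vertex removed). For instance
  ∂[1,5,8,9] = [5,8,9] − [1,8,9] + [1,5,9] − [1,5,8].
This gives a 6×1 integer matrix of rank 1; reducing to Smith normal form yields diagonal entries (1).

From H_k ≅ ker(∂_k) / im(∂_{k+1}) we obtain:

  H_0: rank C_0 − rank ∂_1 = 9 − 8 = 1, and the invariant factors of ∂_1 are all 1, so H_0 = Z.
  H_1: rank ker ∂_1 − rank ∂_2 = (16 − 8) − 5 = 3, and the invariant factors of ∂_2 are all 1, so H_1 = Z^3.
  H_2: rank ker ∂_2 − rank ∂_3 = (6 − 5) − 1 = 0, and the invariant factors of ∂_3 are all 1, so H_2 = 0.
  H_3: rank ker ∂_3 − rank ∂_4 = (1 − 1) − 0 = 0, and there is no ∂_4, so H_3 = 0.

H_0 = Z,  H_1 = Z^3,  H_2 = 0,  H_3 = 0.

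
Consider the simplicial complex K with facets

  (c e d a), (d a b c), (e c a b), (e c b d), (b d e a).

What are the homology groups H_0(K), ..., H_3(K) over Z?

Fix the vertex order a < b < c < d < e and write every simplex with vertices in increasing order. Then dim K = 3 and the simplices of K are:

  0-simplices (5): a, b, c, d, e
  1-simplices (10): ab, ac, ad, ae, bc, bd, be, cd, ce, de
  2-simplices (10): abc, abd, abe, acd, ace, ade, bcd, bce, bde, cde
  3-simplices (5): abcd, abce, abde, acde, bcde

giving chain groups C_0 ≅ Z^5, C_1 ≅ Z^10, C_2 ≅ Z^10, C_3 ≅ Z^5.

The boundary map ∂_1: C_1 → C_0 sends each edge [p,q] (with p < q) to q − p. For instance
  ∂ae = e − a.
The 5×10 boundary matrix has rank 4 and Smith normal form diag(1,1,1,1).

Boundary ∂_2: C_2 → C_1 acts by ∂[p,q,r] = [q,r] − [p,r] + [p,q]. For instance
  ∂acd = cd − ad + ac,
  ∂ace = ce − ae + ac.
The resulting 10×10 matrix has rank 6, and its Smith normal form has invariant factors (1,1,1,1,1,1).

∂_3: C_3 → C_2 sends each 3-simplex σ to the alternating sum Σ_i (−1)^i (σ with its i-th vertex removed). For instance
  ∂abcd = bcd − acd + abd − abc,
  ∂abce = bce − ace + abe − abc.
The 10×5 boundary matrix has rank 4 and Smith normal form diag(1,1,1,1).

Computing H_k = (kernel of ∂_k) / (image of ∂_{k+1}):

  H_0: rank C_0 − rank ∂_1 = 5 − 4 = 1, and the invariant factors of ∂_1 are all 1, so H_0 ≅ Z.
  H_1: rank ker ∂_1 − rank ∂_2 = (10 − 4) − 6 = 0, and the invariant factors of ∂_2 are all 1, so H_1 ≅ 0.
  H_2: rank ker ∂_2 − rank ∂_3 = (10 − 6) − 4 = 0, and the invariant factors of ∂_3 are all 1, so H_2 ≅ 0.
  H_3: rank ker ∂_3 − rank ∂_4 = (5 − 4) − 0 = 1, and there is no ∂_4, so H_3 ≅ Z.

(K is a triangulation of the 3-sphere S^3.)

H_0 = Z,  H_1 = 0,  H_2 = 0,  H_3 = Z.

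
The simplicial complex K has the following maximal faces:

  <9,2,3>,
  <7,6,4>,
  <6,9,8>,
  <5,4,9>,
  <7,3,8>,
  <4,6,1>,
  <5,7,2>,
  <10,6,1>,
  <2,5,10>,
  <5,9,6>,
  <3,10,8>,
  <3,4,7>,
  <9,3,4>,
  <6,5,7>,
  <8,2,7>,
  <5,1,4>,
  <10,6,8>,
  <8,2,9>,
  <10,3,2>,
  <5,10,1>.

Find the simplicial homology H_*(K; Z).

Take the total order 1 < 2 < 3 < 4 < 5 < 6 < 7 < 8 < 9 < 10 on the vertex set. Then K (dimension 2) consists of the simplices:

  0-simplices (10): [1], [2], [3], [4], [5], [6], [7], [8], [9], [10]
  1-simplices (30): (30 of them)
  2-simplices (20): (20 of them)

Hence C_0 ≅ Z^10, C_1 ≅ Z^30, C_2 ≅ Z^20.

The boundary map ∂_1: C_1 → C_0 sends each edge [p,q] (with p < q) to q − p. For instance
  ∂[4,5] = [5] − [4].
The 10×30 boundary matrix has rank 9 and Smith normal form diag(1,1,1,1,1,1,1,1,1).

The boundary map ∂_2: C_2 → C_1 maps a triangle to the signed sum of its edges. For instance
  ∂[2,7,8] = [7,8] − [2,8] + [2,7],
  ∂[2,3,9] = [3,9] − [2,9] + [2,3].
As a 30×20 matrix over Z this has rank 20, with invariant factors (1,1,1,1,1,1,1,1,1,1,1,1,1,1,1,1,1,1,1,2).

From H_k ≅ ker(∂_k) / im(∂_{k+1}) we obtain:

  H_0: rank C_0 − rank ∂_1 = 10 − 9 = 1, and the invariant factors of ∂_1 are all 1, so H_0 = Z.
  H_1: rank ker ∂_1 − rank ∂_2 = (30 − 9) − 20 = 1, and ∂_2 has invariant factor 2 > 1, so H_1 = Z ⊕ Z/2.
  H_2: rank ker ∂_2 − rank ∂_3 = (20 − 20) − 0 = 0, and there is no ∂_3, so H_2 = 0.

(K is a triangulation of the Klein bottle.)

H_0 ≅ Z,  H_1 ≅ Z ⊕ Z/2,  H_2 = 0.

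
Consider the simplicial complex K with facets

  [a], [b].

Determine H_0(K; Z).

H_0 ≅ Z^2.

Order the vertices as a < b. Listing each simplex with vertices in this order, K has dimension 0 with simplices:

  0-simplices (2): a, b

Hence C_0 ≅ Z^2.

Computing H_k = (kernel of ∂_k) / (image of ∂_{k+1}):

  H_0: rank C_0 − rank ∂_1 = 2 − 0 = 2, and there is no ∂_1, so H_0 = Z^2.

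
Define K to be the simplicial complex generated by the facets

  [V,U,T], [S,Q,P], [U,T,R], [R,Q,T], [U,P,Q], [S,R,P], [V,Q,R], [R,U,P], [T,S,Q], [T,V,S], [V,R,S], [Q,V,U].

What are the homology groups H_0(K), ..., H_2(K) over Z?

H_0 ≅ Z,  H_1 ≅ Z/2Z,  H_2 = 0.

Take the total order P < Q < R < S < T < U < V on the vertex set. Then K (dimension 2) consists of the simplices:

  0-simplices (7): P, Q, R, S, T, U, V
  1-simplices (18): PQ, PR, PS, PU, QR, QS, QT, QU, QV, RS, RT, RU, RV, ST, SV, TU, TV, UV
  2-simplices (12): PQS, PQU, PRS, PRU, QRT, QRV, QST, QUV, RSV, RTU, STV, TUV

giving chain groups C_0 ≅ Z^7, C_1 ≅ Z^18, C_2 ≅ Z^12.

Boundary ∂_1: C_1 → C_0 maps an edge to its endpoints' difference, ∂[p,q] = q − p. For instance
  ∂RS = S − R.
As a 7×18 matrix over Z this has rank 6, with invariant factors (1,1,1,1,1,1).

Boundary ∂_2: C_2 → C_1 sends each 2-simplex [p,q,r] to [q,r] − [p,r] + [p,q]. For instance
  ∂PRU = RU − PU + PR,
  ∂QUV = UV − QV + QU.
As a 18×12 matrix over Z this has rank 12, with invariant factors (1,1,1,1,1,1,1,1,1,1,1,2).

Reading off H_k = ker ∂_k / im ∂_{k+1}:

  H_0: rank C_0 − rank ∂_1 = 7 − 6 = 1, and the invariant factors of ∂_1 are all 1, so H_0 = Z.
  H_1: rank ker ∂_1 − rank ∂_2 = (18 − 6) − 12 = 0, and ∂_2 has invariant factor 2 > 1, so H_1 = Z/2Z.
  H_2: rank ker ∂_2 − rank ∂_3 = (12 − 12) − 0 = 0, and there is no ∂_3, so H_2 = 0.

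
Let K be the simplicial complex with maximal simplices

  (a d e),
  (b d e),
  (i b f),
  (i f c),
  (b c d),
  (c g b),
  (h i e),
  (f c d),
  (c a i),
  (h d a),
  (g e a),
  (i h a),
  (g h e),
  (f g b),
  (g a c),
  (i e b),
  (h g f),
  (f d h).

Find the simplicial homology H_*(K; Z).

We work with the vertex ordering a < b < c < d < e < f < g < h < i. The simplices of K, each written with vertices in increasing order, are:

  0-simplices (9): a, b, c, d, e, f, g, h, i
  1-simplices (27): ac, ad, ae, ag, ah, ai, bc, bd, be, bf, bg, bi, cd, cf, cg, ci, de, df, dh, eg, eh, ei, fg, fh, fi, gh, hi
  2-simplices (18): acg, aci, ade, adh, aeg, ahi, bcd, bcg, bde, bei, bfg, bfi, cdf, cfi, dfh, egh, ehi, fgh

Hence C_0 ≅ Z^9, C_1 ≅ Z^27, C_2 ≅ Z^18.

The boundary map ∂_1: C_1 → C_0 is given by ∂[p,q] = [q] − [p]. For instance
  ∂ad = d − a.
The resulting 9×27 matrix has rank 8, and its Smith normal form has invariant factors (1,1,1,1,1,1,1,1).

Boundary ∂_2: C_2 → C_1 acts by ∂[p,q,r] = [q,r] − [p,r] + [p,q]. For instance
  ∂egh = gh − eh + eg,
  ∂bfg = fg − bg + bf.
The resulting 27×18 matrix has rank 18, and its Smith normal form has invariant factors (1,1,1,1,1,1,1,1,1,1,1,1,1,1,1,1,1,2).

From H_k ≅ ker(∂_k) / im(∂_{k+1}) we obtain:

  H_0: rank C_0 − rank ∂_1 = 9 − 8 = 1, and the invariant factors of ∂_1 are all 1, so H_0 ≅ Z.
  H_1: rank ker ∂_1 − rank ∂_2 = (27 − 8) − 18 = 1, and ∂_2 has invariant factor 2 > 1, so H_1 ≅ Z ⊕ Z/2.
  H_2: rank ker ∂_2 − rank ∂_3 = (18 − 18) − 0 = 0, and there is no ∂_3, so H_2 ≅ 0.

H_0 = Z,  H_1 = Z ⊕ Z/2,  H_2 = 0.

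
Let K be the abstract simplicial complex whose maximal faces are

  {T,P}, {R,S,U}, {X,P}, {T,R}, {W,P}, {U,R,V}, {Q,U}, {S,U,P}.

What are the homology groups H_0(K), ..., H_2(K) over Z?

K has 9 vertices, 12 edges, 3 triangles.
rank ∂_0 = 0, rank ∂_1 = 8 ⇒ b_0 = 9 − 0 − 8 = 1; all invariant factors of ∂_1 are 1 so no torsion. So H_0 = Z.
rank ∂_1 = 8, rank ∂_2 = 3 ⇒ b_1 = 12 − 8 − 3 = 1; all invariant factors of ∂_2 are 1 so no torsion. So H_1 = Z.
rank ∂_2 = 3, rank ∂_3 = 0 ⇒ b_2 = 3 − 3 − 0 = 0. So H_2 = 0.

H_0 ≅ Z,  H_1 ≅ Z,  H_2 = 0.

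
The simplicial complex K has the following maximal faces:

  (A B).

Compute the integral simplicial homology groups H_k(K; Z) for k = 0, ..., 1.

Fix the vertex order A < B and write every simplex with vertices in increasing order. Then dim K = 1 and the simplices of K are:

  0-simplices (2): A, B
  1-simplices (1): AB

Hence C_0 ≅ Z^2, C_1 ≅ Z^1.

∂_1: C_1 → C_0 is given by ∂[p,q] = [q] − [p]. For instance
  ∂AB = B − A.
The 2×1 boundary matrix has rank 1 and Smith normal form diag(1).

Computing H_k = (kernel of ∂_k) / (image of ∂_{k+1}):

  H_0: rank C_0 − rank ∂_1 = 2 − 1 = 1, and the invariant factors of ∂_1 are all 1, so H_0 = Z.
  H_1: rank ker ∂_1 − rank ∂_2 = (1 − 1) − 0 = 0, and there is no ∂_2, so H_1 = 0.

As a check, the Euler characteristic is 2 − 1 = 1, which agrees with 1 − 0 = 1.

H_0 ≅ Z,  H_1 = 0.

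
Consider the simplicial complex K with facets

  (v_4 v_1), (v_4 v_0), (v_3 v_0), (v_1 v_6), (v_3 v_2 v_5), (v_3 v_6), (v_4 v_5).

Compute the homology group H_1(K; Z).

Order the vertices as v_0 < v_1 < v_2 < v_3 < v_4 < v_5 < v_6. Listing each simplex with vertices in this order, K has dimension 2 with simplices:

  0-simplices (7): [v_0], [v_1], [v_2], [v_3], [v_4], [v_5], [v_6]
  1-simplices (9): [v_0,v_3], [v_0,v_4], [v_1,v_4], [v_1,v_6], [v_2,v_3], [v_2,v_5], [v_3,v_5], [v_3,v_6], [v_4,v_5]
  2-simplices (1): [v_2,v_3,v_5]

so the chain groups are C_0 ≅ Z^7, C_1 ≅ Z^9, C_2 ≅ Z^1.

The boundary map ∂_1: C_1 → C_0 is given by ∂[p,q] = [q] − [p]. For instance
  ∂[v_1,v_4] = [v_4] − [v_1].
As a 7×9 matrix over Z this has rank 6, with invariant factors (1,1,1,1,1,1).

The boundary map ∂_2: C_2 → C_1 maps a triangle to the signed sum of its edges. For instance
  ∂[v_2,v_3,v_5] = [v_3,v_5] − [v_2,v_5] + [v_2,v_3].
The resulting 9×1 matrix has rank 1, and its Smith normal form has invariant factors (1).

Now H_k = ker ∂_k / im ∂_{k+1}, so:

  H_1: rank ker ∂_1 − rank ∂_2 = (9 − 6) − 1 = 2, and the invariant factors of ∂_2 are all 1, so H_1 ≅ Z^2.

H_1 = Z^2.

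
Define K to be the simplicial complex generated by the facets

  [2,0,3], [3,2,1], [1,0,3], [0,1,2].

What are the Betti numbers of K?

Take the total order 0 < 1 < 2 < 3 on the vertex set. Then K (dimension 2) consists of the simplices:

  0-simplices (4): [0], [1], [2], [3]
  1-simplices (6): [0,1], [0,2], [0,3], [1,2], [1,3], [2,3]
  2-simplices (4): [0,1,2], [0,1,3], [0,2,3], [1,2,3]

giving chain groups C_0 ≅ Z^4, C_1 ≅ Z^6, C_2 ≅ Z^4.

∂_1: C_1 → C_0 sends each edge [p,q] (with p < q) to q − p. For instance
  ∂[0,3] = [3] − [0].
The resulting 4×6 matrix has rank 3, and its Smith normal form has invariant factors (1,1,1).

Boundary ∂_2: C_2 → C_1 maps a triangle to the signed sum of its edges. For instance
  ∂[0,1,3] = [1,3] − [0,3] + [0,1],
  ∂[0,2,3] = [2,3] − [0,3] + [0,2].
As a 6×4 matrix over Z this has rank 3, with invariant factors (1,1,1).

Reading off H_k = ker ∂_k / im ∂_{k+1}:

  H_0: rank C_0 − rank ∂_1 = 4 − 3 = 1, and the invariant factors of ∂_1 are all 1, so H_0 = Z.
  H_1: rank ker ∂_1 − rank ∂_2 = (6 − 3) − 3 = 0, and the invariant factors of ∂_2 are all 1, so H_1 = 0.
  H_2: rank ker ∂_2 − rank ∂_3 = (4 − 3) − 0 = 1, and there is no ∂_3, so H_2 = Z.

(K is a triangulation of the 2-sphere S^2.)

Hence the Betti numbers are b_0 = 1, b_1 = 0, b_2 = 1.

b_0 = 1, b_1 = 0, b_2 = 1.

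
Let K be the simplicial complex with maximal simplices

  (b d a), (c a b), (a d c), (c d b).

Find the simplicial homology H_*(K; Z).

We work with the vertex ordering a < b < c < d. The simplices of K, each written with vertices in increasing order, are:

  0-simplices (4): a, b, c, d
  1-simplices (6): ab, ac, ad, bc, bd, cd
  2-simplices (4): abc, abd, acd, bcd

Hence C_0 ≅ Z^4, C_1 ≅ Z^6, C_2 ≅ Z^4.

Boundary ∂_1: C_1 → C_0 is given by ∂[p,q] = [q] − [p]. For instance
  ∂ad = d − a.
The resulting 4×6 matrix has rank 3, and its Smith normal form has invariant factors (1,1,1).

∂_2: C_2 → C_1 sends each 2-simplex [p,q,r] to [q,r] − [p,r] + [p,q]. For instance
  ∂abc = bc − ac + ab,
  ∂abd = bd − ad + ab.
The resulting 6×4 matrix has rank 3, and its Smith normal form has invariant factors (1,1,1).

From H_k ≅ ker(∂_k) / im(∂_{k+1}) we obtain:

  H_0: rank C_0 − rank ∂_1 = 4 − 3 = 1, and the invariant factors of ∂_1 are all 1, so H_0 ≅ Z.
  H_1: rank ker ∂_1 − rank ∂_2 = (6 − 3) − 3 = 0, and the invariant factors of ∂_2 are all 1, so H_1 ≅ 0.
  H_2: rank ker ∂_2 − rank ∂_3 = (4 − 3) − 0 = 1, and there is no ∂_3, so H_2 ≅ Z.

As a check, the Euler characteristic is 4 − 6 + 4 = 2, which agrees with 1 − 0 + 1 = 2.

H_0 ≅ Z,  H_1 = 0,  H_2 ≅ Z.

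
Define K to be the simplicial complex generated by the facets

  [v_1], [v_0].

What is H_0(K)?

Take the total order v_0 < v_1 on the vertex set. Then K (dimension 0) consists of the simplices:

  0-simplices (2): [v_0], [v_1]

giving chain groups C_0 ≅ Z^2.

Now H_k = ker ∂_k / im ∂_{k+1}, so:

  H_0: rank C_0 − rank ∂_1 = 2 − 0 = 2, and there is no ∂_1, so H_0 ≅ Z^2.

H_0 = Z^2.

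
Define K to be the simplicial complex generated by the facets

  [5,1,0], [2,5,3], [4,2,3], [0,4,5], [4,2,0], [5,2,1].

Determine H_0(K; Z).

H_0 ≅ Z.

Fix the vertex order 0 < 1 < 2 < 3 < 4 < 5 and write every simplex with vertices in increasing order. Then dim K = 2 and the simplices of K are:

  0-simplices (6): [0], [1], [2], [3], [4], [5]
  1-simplices (12): [0,1], [0,2], [0,4], [0,5], [1,2], [1,5], [2,3], [2,4], [2,5], [3,4], [3,5], [4,5]
  2-simplices (6): [0,1,5], [0,2,4], [0,4,5], [1,2,5], [2,3,4], [2,3,5]

giving chain groups C_0 ≅ Z^6, C_1 ≅ Z^12, C_2 ≅ Z^6.

Boundary ∂_1: C_1 → C_0 is given by ∂[p,q] = [q] − [p].
As a 6×12 matrix over Z this has rank 5, with invariant factors (1,1,1,1,1).

∂_2: C_2 → C_1 acts by ∂[p,q,r] = [q,r] − [p,r] + [p,q]. For instance
  ∂[0,2,4] = [2,4] − [0,4] + [0,2],
  ∂[1,2,5] = [2,5] − [1,5] + [1,2].
The 12×6 boundary matrix has rank 6 and Smith normal form diag(1,1,1,1,1,1).

From H_k ≅ ker(∂_k) / im(∂_{k+1}) we obtain:

  H_0: rank C_0 − rank ∂_1 = 6 − 5 = 1, and the invariant factors of ∂_1 are all 1, so H_0 ≅ Z.

(K is a triangulation of the cylinder S^1 x I.)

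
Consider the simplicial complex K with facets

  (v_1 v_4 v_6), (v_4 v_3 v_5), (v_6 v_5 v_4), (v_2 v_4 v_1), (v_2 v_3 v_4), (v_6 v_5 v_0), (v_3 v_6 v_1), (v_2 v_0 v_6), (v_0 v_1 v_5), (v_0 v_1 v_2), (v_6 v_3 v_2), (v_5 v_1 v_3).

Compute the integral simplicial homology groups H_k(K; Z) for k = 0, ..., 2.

H_0 ≅ Z,  H_1 ≅ Z/2,  H_2 = 0.

Take the total order v_0 < v_1 < v_2 < v_3 < v_4 < v_5 < v_6 on the vertex set. Then K (dimension 2) consists of the simplices:

  0-simplices (7): [v_0], [v_1], [v_2], [v_3], [v_4], [v_5], [v_6]
  1-simplices (18): (18 of them)
  2-simplices (12): (12 of them)

so the chain groups are C_0 ≅ Z^7, C_1 ≅ Z^18, C_2 ≅ Z^12.

∂_1: C_1 → C_0 maps an edge to its endpoints' difference, ∂[p,q] = q − p. For instance
  ∂[v_0,v_1] = [v_1] − [v_0].
This gives a 7×18 integer matrix of rank 6; reducing to Smith normal form yields diagonal entries (1,1,1,1,1,1).

Boundary ∂_2: C_2 → C_1 acts by ∂[p,q,r] = [q,r] − [p,r] + [p,q]. For instance
  ∂[v_1,v_2,v_4] = [v_2,v_4] − [v_1,v_4] + [v_1,v_2],
  ∂[v_0,v_1,v_2] = [v_1,v_2] − [v_0,v_2] + [v_0,v_1].
The 18×12 boundary matrix has rank 12 and Smith normal form diag(1,1,1,1,1,1,1,1,1,1,1,2).

Now H_k = ker ∂_k / im ∂_{k+1}, so:

  H_0: rank C_0 − rank ∂_1 = 7 − 6 = 1, and the invariant factors of ∂_1 are all 1, so H_0 = Z.
  H_1: rank ker ∂_1 − rank ∂_2 = (18 − 6) − 12 = 0, and ∂_2 has invariant factor 2 > 1, so H_1 = Z/2.
  H_2: rank ker ∂_2 − rank ∂_3 = (12 − 12) − 0 = 0, and there is no ∂_3, so H_2 = 0.

As a check, the Euler characteristic is 7 − 18 + 12 = 1, which agrees with 1 − 0 + 0 = 1.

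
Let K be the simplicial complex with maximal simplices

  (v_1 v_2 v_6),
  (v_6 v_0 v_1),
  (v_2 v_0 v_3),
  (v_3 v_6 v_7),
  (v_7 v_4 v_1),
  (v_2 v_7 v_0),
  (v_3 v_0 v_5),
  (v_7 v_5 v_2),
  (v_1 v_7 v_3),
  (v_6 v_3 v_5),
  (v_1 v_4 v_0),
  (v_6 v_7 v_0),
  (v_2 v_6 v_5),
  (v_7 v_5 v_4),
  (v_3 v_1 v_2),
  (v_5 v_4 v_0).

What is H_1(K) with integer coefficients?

H_1 ≅ Z^2.

Fix the vertex order v_0 < v_1 < v_2 < v_3 < v_4 < v_5 < v_6 < v_7 and write every simplex with vertices in increasing order. Then dim K = 2 and the simplices of K are:

  0-simplices (8): [v_0], [v_1], [v_2], [v_3], [v_4], [v_5], [v_6], [v_7]
  1-simplices (24): (24 of them)
  2-simplices (16): (16 of them)

Hence C_0 ≅ Z^8, C_1 ≅ Z^24, C_2 ≅ Z^16.

∂_1: C_1 → C_0 maps an edge to its endpoints' difference, ∂[p,q] = q − p.
As a 8×24 matrix over Z this has rank 7, with invariant factors (1,1,1,1,1,1,1).

∂_2: C_2 → C_1 maps a triangle to the signed sum of its edges. For instance
  ∂[v_2,v_5,v_7] = [v_5,v_7] − [v_2,v_7] + [v_2,v_5],
  ∂[v_0,v_1,v_6] = [v_1,v_6] − [v_0,v_6] + [v_0,v_1].
This gives a 24×16 integer matrix of rank 15; reducing to Smith normal form yields diagonal entries (1,1,1,1,1,1,1,1,1,1,1,1,1,1,1).

Now H_k = ker ∂_k / im ∂_{k+1}, so:

  H_1: rank ker ∂_1 − rank ∂_2 = (24 − 7) − 15 = 2, and the invariant factors of ∂_2 are all 1, so H_1 = Z^2.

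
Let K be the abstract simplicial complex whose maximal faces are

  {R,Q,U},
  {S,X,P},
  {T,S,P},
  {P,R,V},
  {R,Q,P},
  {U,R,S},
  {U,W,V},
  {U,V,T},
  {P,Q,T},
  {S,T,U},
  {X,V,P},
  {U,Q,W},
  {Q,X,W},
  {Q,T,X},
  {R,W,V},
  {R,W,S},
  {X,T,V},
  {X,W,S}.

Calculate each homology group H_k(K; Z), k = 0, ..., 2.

Order the vertices as P < Q < R < S < T < U < V < W < X. Listing each simplex with vertices in this order, K has dimension 2 with simplices:

  0-simplices (9): P, Q, R, S, T, U, V, W, X
  1-simplices (27): PQ, PR, PS, PT, PV, PX, QR, QT, QU, QW, QX, RS, RU, RV, RW, ST, SU, SW, SX, TU, TV, TX, UV, UW, VW, VX, WX
  2-simplices (18): PQR, PQT, PRV, PST, PSX, PVX, QRU, QTX, QUW, QWX, RSU, RSW, RVW, STU, SWX, TUV, TVX, UVW

giving chain groups C_0 ≅ Z^9, C_1 ≅ Z^27, C_2 ≅ Z^18.

∂_1: C_1 → C_0 maps an edge to its endpoints' difference, ∂[p,q] = q − p.
This gives a 9×27 integer matrix of rank 8; reducing to Smith normal form yields diagonal entries (1,1,1,1,1,1,1,1).

Boundary ∂_2: C_2 → C_1 acts by ∂[p,q,r] = [q,r] − [p,r] + [p,q]. For instance
  ∂PRV = RV − PV + PR,
  ∂QTX = TX − QX + QT.
The resulting 27×18 matrix has rank 18, and its Smith normal form has invariant factors (1,1,1,1,1,1,1,1,1,1,1,1,1,1,1,1,1,2).

Computing H_k = (kernel of ∂_k) / (image of ∂_{k+1}):

  H_0: rank C_0 − rank ∂_1 = 9 − 8 = 1, and the invariant factors of ∂_1 are all 1, so H_0 = Z.
  H_1: rank ker ∂_1 − rank ∂_2 = (27 − 8) − 18 = 1, and ∂_2 has invariant factor 2 > 1, so H_1 = Z ⊕ Z/2.
  H_2: rank ker ∂_2 − rank ∂_3 = (18 − 18) − 0 = 0, and there is no ∂_3, so H_2 = 0.

As a check, the Euler characteristic is 9 − 27 + 18 = 0, which agrees with 1 − 1 + 0 = 0.

H_0 = Z,  H_1 = Z ⊕ Z/2,  H_2 = 0.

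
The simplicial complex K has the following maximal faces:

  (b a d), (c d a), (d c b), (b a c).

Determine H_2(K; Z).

H_2 = Z.

Order the vertices as a < b < c < d. Listing each simplex with vertices in this order, K has dimension 2 with simplices:

  0-simplices (4): a, b, c, d
  1-simplices (6): ab, ac, ad, bc, bd, cd
  2-simplices (4): abc, abd, acd, bcd

so the chain groups are C_0 ≅ Z^4, C_1 ≅ Z^6, C_2 ≅ Z^4.

The boundary map ∂_1: C_1 → C_0 maps an edge to its endpoints' difference, ∂[p,q] = q − p.
This gives a 4×6 integer matrix of rank 3; reducing to Smith normal form yields diagonal entries (1,1,1).

The boundary map ∂_2: C_2 → C_1 sends each 2-simplex [p,q,r] to [q,r] − [p,r] + [p,q]. For instance
  ∂abc = bc − ac + ab,
  ∂acd = cd − ad + ac.
The 6×4 boundary matrix has rank 3 and Smith normal form diag(1,1,1).

From H_k ≅ ker(∂_k) / im(∂_{k+1}) we obtain:

  H_2: rank ker ∂_2 − rank ∂_3 = (4 − 3) − 0 = 1, and there is no ∂_3, so H_2 = Z.

(K is a triangulation of the 2-sphere S^2.)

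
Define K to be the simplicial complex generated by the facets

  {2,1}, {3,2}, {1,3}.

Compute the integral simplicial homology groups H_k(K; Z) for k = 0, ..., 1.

H_0 = Z,  H_1 = Z.

Order the vertices as 1 < 2 < 3. Listing each simplex with vertices in this order, K has dimension 1 with simplices:

  0-simplices (3): [1], [2], [3]
  1-simplices (3): [1,2], [1,3], [2,3]

Hence C_0 ≅ Z^3, C_1 ≅ Z^3.

The boundary map ∂_1: C_1 → C_0 sends each edge [p,q] (with p < q) to q − p. For instance
  ∂[2,3] = [3] − [2].
As a 3×3 matrix over Z this has rank 2, with invariant factors (1,1).

Now H_k = ker ∂_k / im ∂_{k+1}, so:

  H_0: rank C_0 − rank ∂_1 = 3 − 2 = 1, and the invariant factors of ∂_1 are all 1, so H_0 ≅ Z.
  H_1: rank ker ∂_1 − rank ∂_2 = (3 − 2) − 0 = 1, and there is no ∂_2, so H_1 ≅ Z.

(K is a triangulation of the circle S^1.)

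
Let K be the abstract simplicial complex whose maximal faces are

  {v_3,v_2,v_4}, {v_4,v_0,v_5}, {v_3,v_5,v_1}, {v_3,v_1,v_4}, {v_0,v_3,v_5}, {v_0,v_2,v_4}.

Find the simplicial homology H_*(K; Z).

H_0 = Z,  H_1 = Z,  H_2 = 0.

Take the total order v_0 < v_1 < v_2 < v_3 < v_4 < v_5 on the vertex set. Then K (dimension 2) consists of the simplices:

  0-simplices (6): [v_0], [v_1], [v_2], [v_3], [v_4], [v_5]
  1-simplices (12): [v_0,v_2], [v_0,v_3], [v_0,v_4], [v_0,v_5], [v_1,v_3], [v_1,v_4], [v_1,v_5], [v_2,v_3], [v_2,v_4], [v_3,v_4], [v_3,v_5], [v_4,v_5]
  2-simplices (6): [v_0,v_2,v_4], [v_0,v_3,v_5], [v_0,v_4,v_5], [v_1,v_3,v_4], [v_1,v_3,v_5], [v_2,v_3,v_4]

giving chain groups C_0 ≅ Z^6, C_1 ≅ Z^12, C_2 ≅ Z^6.

∂_1: C_1 → C_0 is given by ∂[p,q] = [q] − [p].
This gives a 6×12 integer matrix of rank 5; reducing to Smith normal form yields diagonal entries (1,1,1,1,1).

The boundary map ∂_2: C_2 → C_1 acts by ∂[p,q,r] = [q,r] − [p,r] + [p,q]. For instance
  ∂[v_0,v_3,v_5] = [v_3,v_5] − [v_0,v_5] + [v_0,v_3],
  ∂[v_1,v_3,v_5] = [v_3,v_5] − [v_1,v_5] + [v_1,v_3].
As a 12×6 matrix over Z this has rank 6, with invariant factors (1,1,1,1,1,1).

Now H_k = ker ∂_k / im ∂_{k+1}, so:

  H_0: rank C_0 − rank ∂_1 = 6 − 5 = 1, and the invariant factors of ∂_1 are all 1, so H_0 = Z.
  H_1: rank ker ∂_1 − rank ∂_2 = (12 − 5) − 6 = 1, and the invariant factors of ∂_2 are all 1, so H_1 = Z.
  H_2: rank ker ∂_2 − rank ∂_3 = (6 − 6) − 0 = 0, and there is no ∂_3, so H_2 = 0.

As a check, the Euler characteristic is 6 − 12 + 6 = 0, which agrees with 1 − 1 + 0 = 0.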